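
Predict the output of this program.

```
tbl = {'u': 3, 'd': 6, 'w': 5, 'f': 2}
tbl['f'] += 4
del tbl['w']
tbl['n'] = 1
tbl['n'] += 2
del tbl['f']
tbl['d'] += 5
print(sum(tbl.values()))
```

17

tbl['f'] = 2+4 = 6 → {'u': 3, 'd': 6, 'w': 5, 'f': 6}
del 'w' → {'u': 3, 'd': 6, 'f': 6}
tbl['n'] = 1 → {'u': 3, 'd': 6, 'f': 6, 'n': 1}
tbl['n'] = 1+2 = 3 → {'u': 3, 'd': 6, 'f': 6, 'n': 3}
del 'f' → {'u': 3, 'd': 6, 'n': 3}
tbl['d'] = 6+5 = 11 → {'u': 3, 'd': 11, 'n': 3}
sum of values = 17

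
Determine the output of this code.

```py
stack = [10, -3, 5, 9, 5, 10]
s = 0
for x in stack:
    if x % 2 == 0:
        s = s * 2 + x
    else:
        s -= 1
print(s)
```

x=10: even, s = 0*2+10 = 10
x=-3: not even, s = 10-1 = 9
x=5: not even, s = 9-1 = 8
x=9: not even, s = 8-1 = 7
x=5: not even, s = 7-1 = 6
x=10: even, s = 6*2+10 = 22

22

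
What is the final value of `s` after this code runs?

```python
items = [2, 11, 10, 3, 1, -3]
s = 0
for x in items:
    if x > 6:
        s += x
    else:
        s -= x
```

x=2: not >6, s = 0-2 = -2
x=11: >6, s = (-2)+11 = 9
x=10: >6, s = 9+10 = 19
x=3: not >6, s = 19-3 = 16
x=1: not >6, s = 16-1 = 15
x=-3: not >6, s = 15-(-3) = 18

18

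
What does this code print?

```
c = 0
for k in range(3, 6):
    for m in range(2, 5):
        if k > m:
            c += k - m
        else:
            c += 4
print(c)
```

22

k=3,m=2: 3>2, c = 0+1 = 1
k=3,m=3: not 3>3, c = 1+4 = 5
k=3,m=4: not 3>4, c = 5+4 = 9
k=4,m=2: 4>2, c = 9+2 = 11
k=4,m=3: 4>3, c = 11+1 = 12
k=4,m=4: not 4>4, c = 12+4 = 16
k=5,m=2: 5>2, c = 16+3 = 19
k=5,m=3: 5>3, c = 19+2 = 21
k=5,m=4: 5>4, c = 21+1 = 22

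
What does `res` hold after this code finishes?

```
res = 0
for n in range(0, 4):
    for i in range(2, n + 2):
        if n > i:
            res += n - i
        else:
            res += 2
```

11

n=1,i=2: not 1>2, res = 0+2 = 2
n=2,i=2: not 2>2, res = 2+2 = 4
n=2,i=3: not 2>3, res = 4+2 = 6
n=3,i=2: 3>2, res = 6+1 = 7
n=3,i=3: not 3>3, res = 7+2 = 9
n=3,i=4: not 3>4, res = 9+2 = 11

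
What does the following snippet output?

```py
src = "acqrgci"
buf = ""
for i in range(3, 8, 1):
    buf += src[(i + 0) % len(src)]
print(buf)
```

i=3: add src[3]='r' → 'r'
i=4: add src[4]='g' → 'rg'
i=5: add src[5]='c' → 'rgc'
i=6: add src[6]='i' → 'rgci'
i=7: add src[0]='a' → 'rgcia'

rgcia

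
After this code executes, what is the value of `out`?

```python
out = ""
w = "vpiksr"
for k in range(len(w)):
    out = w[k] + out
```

k=0: prepend 'v' → 'v'
k=1: prepend 'p' → 'pv'
k=2: prepend 'i' → 'ipv'
k=3: prepend 'k' → 'kipv'
k=4: prepend 's' → 'skipv'
k=5: prepend 'r' → 'rskipv'

'rskipv'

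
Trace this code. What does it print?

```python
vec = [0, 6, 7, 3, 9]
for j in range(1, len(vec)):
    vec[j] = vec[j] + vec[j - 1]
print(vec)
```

j=1: vec[1] = 6+0 = 6 → [0, 6, 7, 3, 9]
j=2: vec[2] = 7+6 = 13 → [0, 6, 13, 3, 9]
j=3: vec[3] = 3+13 = 16 → [0, 6, 13, 16, 9]
j=4: vec[4] = 9+16 = 25 → [0, 6, 13, 16, 25]

[0, 6, 13, 16, 25]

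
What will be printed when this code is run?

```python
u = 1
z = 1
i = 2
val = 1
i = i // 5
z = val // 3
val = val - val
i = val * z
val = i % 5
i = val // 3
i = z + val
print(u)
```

i = 2//5 = 0
z = 1//3 = 0
val = 1-1 = 0
i = 0*0 = 0
val = 0%5 = 0
i = 0//3 = 0
i = 0+0 = 0

1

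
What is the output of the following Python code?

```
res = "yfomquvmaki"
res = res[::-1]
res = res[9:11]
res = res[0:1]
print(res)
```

reverse → 'ikamvuqmofy'
slice [9:11] → 'fy'
slice [0:1] → 'f'

f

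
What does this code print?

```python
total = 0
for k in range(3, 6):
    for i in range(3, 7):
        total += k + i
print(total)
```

102

k=3,i=3: total = 0+6 = 6
k=3,i=4: total = 6+7 = 13
k=3,i=5: total = 13+8 = 21
k=3,i=6: total = 21+9 = 30
k=4,i=3: total = 30+7 = 37
k=4,i=4: total = 37+8 = 45
k=4,i=5: total = 45+9 = 54
k=4,i=6: total = 54+10 = 64
k=5,i=3: total = 64+8 = 72
k=5,i=4: total = 72+9 = 81
k=5,i=5: total = 81+10 = 91
k=5,i=6: total = 91+11 = 102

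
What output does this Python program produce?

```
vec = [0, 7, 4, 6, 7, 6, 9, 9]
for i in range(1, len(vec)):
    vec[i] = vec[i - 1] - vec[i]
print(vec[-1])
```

i=1: vec[1] = 0-7 = -7 → [0, -7, 4, 6, 7, 6, 9, 9]
i=2: vec[2] = (-7)-4 = -11 → [0, -7, -11, 6, 7, 6, 9, 9]
i=3: vec[3] = (-11)-6 = -17 → [0, -7, -11, -17, 7, 6, 9, 9]
i=4: vec[4] = (-17)-7 = -24 → [0, -7, -11, -17, -24, 6, 9, 9]
i=5: vec[5] = (-24)-6 = -30 → [0, -7, -11, -17, -24, -30, 9, 9]
i=6: vec[6] = (-30)-9 = -39 → [0, -7, -11, -17, -24, -30, -39, 9]
i=7: vec[7] = (-39)-9 = -48 → [0, -7, -11, -17, -24, -30, -39, -48]

-48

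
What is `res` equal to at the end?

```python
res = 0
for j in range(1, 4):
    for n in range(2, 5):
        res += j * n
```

j=1,n=2: res = 0+2 = 2
j=1,n=3: res = 2+3 = 5
j=1,n=4: res = 5+4 = 9
j=2,n=2: res = 9+4 = 13
j=2,n=3: res = 13+6 = 19
j=2,n=4: res = 19+8 = 27
j=3,n=2: res = 27+6 = 33
j=3,n=3: res = 33+9 = 42
j=3,n=4: res = 42+12 = 54

54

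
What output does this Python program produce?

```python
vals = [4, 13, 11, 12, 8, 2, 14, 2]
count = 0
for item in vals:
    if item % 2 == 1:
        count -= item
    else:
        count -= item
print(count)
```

-66

item=4: not odd, count = 0-4 = -4
item=13: odd, count = (-4)-13 = -17
item=11: odd, count = (-17)-11 = -28
item=12: not odd, count = (-28)-12 = -40
item=8: not odd, count = (-40)-8 = -48
item=2: not odd, count = (-48)-2 = -50
item=14: not odd, count = (-50)-14 = -64
item=2: not odd, count = (-64)-2 = -66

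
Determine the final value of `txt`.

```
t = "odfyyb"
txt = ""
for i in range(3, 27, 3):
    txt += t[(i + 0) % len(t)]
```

i=3: add t[3]='y' → 'y'
i=6: add t[0]='o' → 'yo'
i=9: add t[3]='y' → 'yoy'
i=12: add t[0]='o' → 'yoyo'
i=15: add t[3]='y' → 'yoyoy'
i=18: add t[0]='o' → 'yoyoyo'
i=21: add t[3]='y' → 'yoyoyoy'
i=24: add t[0]='o' → 'yoyoyoyo'

'yoyoyoyo'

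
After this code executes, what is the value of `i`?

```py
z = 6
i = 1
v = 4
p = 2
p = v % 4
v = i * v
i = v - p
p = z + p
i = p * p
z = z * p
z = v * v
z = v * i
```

36

p = 4%4 = 0
v = 1*4 = 4
i = 4-0 = 4
p = 6+0 = 6
i = 6*6 = 36
z = 6*6 = 36
z = 4*4 = 16
z = 4*36 = 144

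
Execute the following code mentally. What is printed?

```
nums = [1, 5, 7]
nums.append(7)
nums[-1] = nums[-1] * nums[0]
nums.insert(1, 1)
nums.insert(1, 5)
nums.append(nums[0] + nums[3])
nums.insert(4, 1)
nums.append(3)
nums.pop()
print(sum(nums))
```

append 7 → [1, 5, 7, 7]
nums[-1] = nums[-1]*nums[0] = 7*1 = 7 → [1, 5, 7, 7]
insert 1 at 1 → [1, 1, 5, 7, 7]
insert 5 at 1 → [1, 5, 1, 5, 7, 7]
append nums[0]+nums[3] = 1+5 = 6 → [1, 5, 1, 5, 7, 7, 6]
insert 1 at 4 → [1, 5, 1, 5, 1, 7, 7, 6]
append 3 → [1, 5, 1, 5, 1, 7, 7, 6, 3]
pop() removes 3 → [1, 5, 1, 5, 1, 7, 7, 6]
sum = 33

33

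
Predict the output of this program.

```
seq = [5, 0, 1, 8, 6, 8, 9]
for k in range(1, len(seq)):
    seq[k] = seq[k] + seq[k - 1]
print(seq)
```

k=1: seq[1] = 0+5 = 5 → [5, 5, 1, 8, 6, 8, 9]
k=2: seq[2] = 1+5 = 6 → [5, 5, 6, 8, 6, 8, 9]
k=3: seq[3] = 8+6 = 14 → [5, 5, 6, 14, 6, 8, 9]
k=4: seq[4] = 6+14 = 20 → [5, 5, 6, 14, 20, 8, 9]
k=5: seq[5] = 8+20 = 28 → [5, 5, 6, 14, 20, 28, 9]
k=6: seq[6] = 9+28 = 37 → [5, 5, 6, 14, 20, 28, 37]

[5, 5, 6, 14, 20, 28, 37]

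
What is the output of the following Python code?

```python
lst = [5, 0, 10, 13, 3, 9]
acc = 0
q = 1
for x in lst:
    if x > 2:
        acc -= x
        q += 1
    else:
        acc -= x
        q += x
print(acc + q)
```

x=5: >2, acc = 0-5 = -5; q=2
x=0: not >2, acc = (-5)-0 = -5; q=2
x=10: >2, acc = (-5)-10 = -15; q=3
x=13: >2, acc = (-15)-13 = -28; q=4
x=3: >2, acc = (-28)-3 = -31; q=5
x=9: >2, acc = (-31)-9 = -40; q=6
acc+q = (-40)+6 = -34

-34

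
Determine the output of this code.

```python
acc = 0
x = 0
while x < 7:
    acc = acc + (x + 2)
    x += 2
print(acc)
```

20

x=0: acc = 0+2 = 2
x=2: acc = 2+4 = 6
x=4: acc = 6+6 = 12
x=6: acc = 12+8 = 20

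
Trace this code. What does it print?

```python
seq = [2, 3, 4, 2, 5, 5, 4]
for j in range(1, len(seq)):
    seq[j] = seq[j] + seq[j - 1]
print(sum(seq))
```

j=1: seq[1] = 3+2 = 5 → [2, 5, 4, 2, 5, 5, 4]
j=2: seq[2] = 4+5 = 9 → [2, 5, 9, 2, 5, 5, 4]
j=3: seq[3] = 2+9 = 11 → [2, 5, 9, 11, 5, 5, 4]
j=4: seq[4] = 5+11 = 16 → [2, 5, 9, 11, 16, 5, 4]
j=5: seq[5] = 5+16 = 21 → [2, 5, 9, 11, 16, 21, 4]
j=6: seq[6] = 4+21 = 25 → [2, 5, 9, 11, 16, 21, 25]
sum = 89

89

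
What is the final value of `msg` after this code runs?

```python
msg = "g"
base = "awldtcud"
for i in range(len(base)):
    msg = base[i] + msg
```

i=0: prepend 'a' → 'ag'
i=1: prepend 'w' → 'wag'
i=2: prepend 'l' → 'lwag'
i=3: prepend 'd' → 'dlwag'
i=4: prepend 't' → 'tdlwag'
i=5: prepend 'c' → 'ctdlwag'
i=6: prepend 'u' → 'uctdlwag'
i=7: prepend 'd' → 'ductdlwag'

'ductdlwag'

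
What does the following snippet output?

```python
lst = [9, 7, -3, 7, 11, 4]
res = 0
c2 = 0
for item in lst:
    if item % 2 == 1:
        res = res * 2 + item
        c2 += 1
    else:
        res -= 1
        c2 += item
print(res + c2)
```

221

item=9: odd, res = 0*2+9 = 9; c2=1
item=7: odd, res = 9*2+7 = 25; c2=2
item=-3: odd, res = 25*2+(-3) = 47; c2=3
item=7: odd, res = 47*2+7 = 101; c2=4
item=11: odd, res = 101*2+11 = 213; c2=5
item=4: not odd, res = 213-1 = 212; c2=9
res+c2 = 212+9 = 221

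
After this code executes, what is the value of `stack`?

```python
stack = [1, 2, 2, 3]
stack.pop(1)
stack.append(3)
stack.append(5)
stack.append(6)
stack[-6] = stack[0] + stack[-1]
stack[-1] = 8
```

pop(1) removes 2 → [1, 2, 3]
append 3 → [1, 2, 3, 3]
append 5 → [1, 2, 3, 3, 5]
append 6 → [1, 2, 3, 3, 5, 6]
stack[-6] = stack[0]+stack[-1] = 1+6 = 7 → [7, 2, 3, 3, 5, 6]
stack[-1] = 8 → [7, 2, 3, 3, 5, 8]

[7, 2, 3, 3, 5, 8]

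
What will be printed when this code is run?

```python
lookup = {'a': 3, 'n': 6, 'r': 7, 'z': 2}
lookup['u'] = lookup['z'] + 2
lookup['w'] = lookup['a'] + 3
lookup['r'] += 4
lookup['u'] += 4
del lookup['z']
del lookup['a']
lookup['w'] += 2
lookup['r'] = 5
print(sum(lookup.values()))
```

lookup['u'] = lookup['z']+2 = 4 → {'a': 3, 'n': 6, 'r': 7, 'z': 2, 'u': 4}
lookup['w'] = lookup['a']+3 = 6 → {'a': 3, 'n': 6, 'r': 7, 'z': 2, 'u': 4, 'w': 6}
lookup['r'] = 7+4 = 11 → {'a': 3, 'n': 6, 'r': 11, 'z': 2, 'u': 4, 'w': 6}
lookup['u'] = 4+4 = 8 → {'a': 3, 'n': 6, 'r': 11, 'z': 2, 'u': 8, 'w': 6}
del 'z' → {'a': 3, 'n': 6, 'r': 11, 'u': 8, 'w': 6}
del 'a' → {'n': 6, 'r': 11, 'u': 8, 'w': 6}
lookup['w'] = 6+2 = 8 → {'n': 6, 'r': 11, 'u': 8, 'w': 8}
lookup['r'] = 5 → {'n': 6, 'r': 5, 'u': 8, 'w': 8}
sum of values = 27

27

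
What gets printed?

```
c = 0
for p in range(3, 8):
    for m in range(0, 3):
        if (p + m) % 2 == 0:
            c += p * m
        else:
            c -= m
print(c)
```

27

p=3,m=0: odd sum, c = 0-0 = 0
p=3,m=1: even sum, c = 0+3 = 3
p=3,m=2: odd sum, c = 3-2 = 1
p=4,m=0: even sum, c = 1+0 = 1
p=4,m=1: odd sum, c = 1-1 = 0
p=4,m=2: even sum, c = 0+8 = 8
p=5,m=0: odd sum, c = 8-0 = 8
p=5,m=1: even sum, c = 8+5 = 13
p=5,m=2: odd sum, c = 13-2 = 11
p=6,m=0: even sum, c = 11+0 = 11
p=6,m=1: odd sum, c = 11-1 = 10
p=6,m=2: even sum, c = 10+12 = 22
p=7,m=0: odd sum, c = 22-0 = 22
p=7,m=1: even sum, c = 22+7 = 29
p=7,m=2: odd sum, c = 29-2 = 27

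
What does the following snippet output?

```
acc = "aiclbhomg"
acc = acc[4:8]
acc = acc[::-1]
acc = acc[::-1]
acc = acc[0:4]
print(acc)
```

bhom

slice [4:8] → 'bhom'
reverse → 'mohb'
reverse → 'bhom'
slice [0:4] → 'bhom'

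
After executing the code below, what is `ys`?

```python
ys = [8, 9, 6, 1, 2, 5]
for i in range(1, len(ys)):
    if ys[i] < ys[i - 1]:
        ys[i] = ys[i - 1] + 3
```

i=1: 9>=8, unchanged → [8, 9, 6, 1, 2, 5]
i=2: 6<9, ys[2] = 9+3 = 12 → [8, 9, 12, 1, 2, 5]
i=3: 1<12, ys[3] = 12+3 = 15 → [8, 9, 12, 15, 2, 5]
i=4: 2<15, ys[4] = 15+3 = 18 → [8, 9, 12, 15, 18, 5]
i=5: 5<18, ys[5] = 18+3 = 21 → [8, 9, 12, 15, 18, 21]

[8, 9, 12, 15, 18, 21]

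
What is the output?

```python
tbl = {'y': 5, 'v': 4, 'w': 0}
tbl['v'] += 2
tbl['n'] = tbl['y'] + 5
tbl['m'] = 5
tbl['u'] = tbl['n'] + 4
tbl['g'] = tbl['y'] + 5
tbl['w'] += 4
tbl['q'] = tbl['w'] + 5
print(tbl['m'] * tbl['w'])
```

20

tbl['v'] = 4+2 = 6 → {'y': 5, 'v': 6, 'w': 0}
tbl['n'] = tbl['y']+5 = 10 → {'y': 5, 'v': 6, 'w': 0, 'n': 10}
tbl['m'] = 5 → {'y': 5, 'v': 6, 'w': 0, 'n': 10, 'm': 5}
tbl['u'] = tbl['n']+4 = 14 → {'y': 5, 'v': 6, 'w': 0, 'n': 10, 'm': 5, 'u': 14}
tbl['g'] = tbl['y']+5 = 10 → {'y': 5, 'v': 6, 'w': 0, 'n': 10, 'm': 5, 'u': 14, 'g': 10}
tbl['w'] = 0+4 = 4 → {'y': 5, 'v': 6, 'w': 4, 'n': 10, 'm': 5, 'u': 14, 'g': 10}
tbl['q'] = tbl['w']+5 = 9 → {'y': 5, 'v': 6, 'w': 4, 'n': 10, 'm': 5, 'u': 14, 'g': 10, 'q': 9}
tbl['m']*tbl['w'] = 5*4 = 20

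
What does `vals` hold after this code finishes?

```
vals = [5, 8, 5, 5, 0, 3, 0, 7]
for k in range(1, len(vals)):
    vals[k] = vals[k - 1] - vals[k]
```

k=1: vals[1] = 5-8 = -3 → [5, -3, 5, 5, 0, 3, 0, 7]
k=2: vals[2] = (-3)-5 = -8 → [5, -3, -8, 5, 0, 3, 0, 7]
k=3: vals[3] = (-8)-5 = -13 → [5, -3, -8, -13, 0, 3, 0, 7]
k=4: vals[4] = (-13)-0 = -13 → [5, -3, -8, -13, -13, 3, 0, 7]
k=5: vals[5] = (-13)-3 = -16 → [5, -3, -8, -13, -13, -16, 0, 7]
k=6: vals[6] = (-16)-0 = -16 → [5, -3, -8, -13, -13, -16, -16, 7]
k=7: vals[7] = (-16)-7 = -23 → [5, -3, -8, -13, -13, -16, -16, -23]

[5, -3, -8, -13, -13, -16, -16, -23]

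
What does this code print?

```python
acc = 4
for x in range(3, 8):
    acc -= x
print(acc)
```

-21

x=3: acc = 4-3 = 1
x=4: acc = 1-4 = -3
x=5: acc = (-3)-5 = -8
x=6: acc = (-8)-6 = -14
x=7: acc = (-14)-7 = -21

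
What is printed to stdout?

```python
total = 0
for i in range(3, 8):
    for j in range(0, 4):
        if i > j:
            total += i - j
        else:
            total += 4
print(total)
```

74

i=3,j=0: 3>0, total = 0+3 = 3
i=3,j=1: 3>1, total = 3+2 = 5
i=3,j=2: 3>2, total = 5+1 = 6
i=3,j=3: not 3>3, total = 6+4 = 10
i=4,j=0: 4>0, total = 10+4 = 14
i=4,j=1: 4>1, total = 14+3 = 17
i=4,j=2: 4>2, total = 17+2 = 19
i=4,j=3: 4>3, total = 19+1 = 20
i=5,j=0: 5>0, total = 20+5 = 25
i=5,j=1: 5>1, total = 25+4 = 29
i=5,j=2: 5>2, total = 29+3 = 32
i=5,j=3: 5>3, total = 32+2 = 34
i=6,j=0: 6>0, total = 34+6 = 40
i=6,j=1: 6>1, total = 40+5 = 45
i=6,j=2: 6>2, total = 45+4 = 49
i=6,j=3: 6>3, total = 49+3 = 52
i=7,j=0: 7>0, total = 52+7 = 59
i=7,j=1: 7>1, total = 59+6 = 65
i=7,j=2: 7>2, total = 65+5 = 70
i=7,j=3: 7>3, total = 70+4 = 74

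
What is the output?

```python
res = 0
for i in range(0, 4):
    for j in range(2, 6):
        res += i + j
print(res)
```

i=0,j=2: res = 0+2 = 2
i=0,j=3: res = 2+3 = 5
i=0,j=4: res = 5+4 = 9
i=0,j=5: res = 9+5 = 14
i=1,j=2: res = 14+3 = 17
i=1,j=3: res = 17+4 = 21
i=1,j=4: res = 21+5 = 26
i=1,j=5: res = 26+6 = 32
i=2,j=2: res = 32+4 = 36
i=2,j=3: res = 36+5 = 41
i=2,j=4: res = 41+6 = 47
i=2,j=5: res = 47+7 = 54
i=3,j=2: res = 54+5 = 59
i=3,j=3: res = 59+6 = 65
i=3,j=4: res = 65+7 = 72
i=3,j=5: res = 72+8 = 80

80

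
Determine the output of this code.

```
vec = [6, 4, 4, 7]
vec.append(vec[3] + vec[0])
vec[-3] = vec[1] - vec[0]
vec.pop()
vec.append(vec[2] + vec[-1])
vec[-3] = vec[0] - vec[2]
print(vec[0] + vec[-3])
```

append vec[3]+vec[0] = 7+6 = 13 → [6, 4, 4, 7, 13]
vec[-3] = vec[1]-vec[0] = 4-6 = -2 → [6, 4, -2, 7, 13]
pop() removes 13 → [6, 4, -2, 7]
append vec[2]+vec[-1] = (-2)+7 = 5 → [6, 4, -2, 7, 5]
vec[-3] = vec[0]-vec[2] = 6-(-2) = 8 → [6, 4, 8, 7, 5]
vec[0]+vec[-3] = 6+8 = 14

14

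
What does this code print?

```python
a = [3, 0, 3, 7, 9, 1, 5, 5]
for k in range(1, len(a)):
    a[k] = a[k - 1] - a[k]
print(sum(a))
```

k=1: a[1] = 3-0 = 3 → [3, 3, 3, 7, 9, 1, 5, 5]
k=2: a[2] = 3-3 = 0 → [3, 3, 0, 7, 9, 1, 5, 5]
k=3: a[3] = 0-7 = -7 → [3, 3, 0, -7, 9, 1, 5, 5]
k=4: a[4] = (-7)-9 = -16 → [3, 3, 0, -7, -16, 1, 5, 5]
k=5: a[5] = (-16)-1 = -17 → [3, 3, 0, -7, -16, -17, 5, 5]
k=6: a[6] = (-17)-5 = -22 → [3, 3, 0, -7, -16, -17, -22, 5]
k=7: a[7] = (-22)-5 = -27 → [3, 3, 0, -7, -16, -17, -22, -27]
sum = -83

-83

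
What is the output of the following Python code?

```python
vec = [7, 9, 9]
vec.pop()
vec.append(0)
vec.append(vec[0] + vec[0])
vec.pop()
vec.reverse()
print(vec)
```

[0, 9, 7]

pop() removes 9 → [7, 9]
append 0 → [7, 9, 0]
append vec[0]+vec[0] = 7+7 = 14 → [7, 9, 0, 14]
pop() removes 14 → [7, 9, 0]
reverse → [0, 9, 7]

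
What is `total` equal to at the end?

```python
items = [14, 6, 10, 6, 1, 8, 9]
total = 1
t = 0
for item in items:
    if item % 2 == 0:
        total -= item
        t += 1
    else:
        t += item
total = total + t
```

item=14: even, total = 1-14 = -13; t=1
item=6: even, total = (-13)-6 = -19; t=2
item=10: even, total = (-19)-10 = -29; t=3
item=6: even, total = (-29)-6 = -35; t=4
item=1: not even; t=5
item=8: even, total = (-35)-8 = -43; t=6
item=9: not even; t=15
total+t = (-43)+15 = -28

-28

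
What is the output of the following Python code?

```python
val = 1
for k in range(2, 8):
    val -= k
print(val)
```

-26

k=2: val = 1-2 = -1
k=3: val = (-1)-3 = -4
k=4: val = (-4)-4 = -8
k=5: val = (-8)-5 = -13
k=6: val = (-13)-6 = -19
k=7: val = (-19)-7 = -26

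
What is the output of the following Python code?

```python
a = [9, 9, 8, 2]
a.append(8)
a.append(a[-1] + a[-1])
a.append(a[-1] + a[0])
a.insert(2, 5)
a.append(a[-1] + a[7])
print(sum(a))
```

append 8 → [9, 9, 8, 2, 8]
append a[-1]+a[-1] = 8+8 = 16 → [9, 9, 8, 2, 8, 16]
append a[-1]+a[0] = 16+9 = 25 → [9, 9, 8, 2, 8, 16, 25]
insert 5 at 2 → [9, 9, 5, 8, 2, 8, 16, 25]
append a[-1]+a[7] = 25+25 = 50 → [9, 9, 5, 8, 2, 8, 16, 25, 50]
sum = 132

132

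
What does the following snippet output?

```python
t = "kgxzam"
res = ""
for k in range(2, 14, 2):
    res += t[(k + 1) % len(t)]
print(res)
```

k=2: add t[3]='z' → 'z'
k=4: add t[5]='m' → 'zm'
k=6: add t[1]='g' → 'zmg'
k=8: add t[3]='z' → 'zmgz'
k=10: add t[5]='m' → 'zmgzm'
k=12: add t[1]='g' → 'zmgzmg'

zmgzmg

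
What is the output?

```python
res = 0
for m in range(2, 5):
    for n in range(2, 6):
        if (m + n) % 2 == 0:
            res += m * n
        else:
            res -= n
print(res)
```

m=2,n=2: even sum, res = 0+4 = 4
m=2,n=3: odd sum, res = 4-3 = 1
m=2,n=4: even sum, res = 1+8 = 9
m=2,n=5: odd sum, res = 9-5 = 4
m=3,n=2: odd sum, res = 4-2 = 2
m=3,n=3: even sum, res = 2+9 = 11
m=3,n=4: odd sum, res = 11-4 = 7
m=3,n=5: even sum, res = 7+15 = 22
m=4,n=2: even sum, res = 22+8 = 30
m=4,n=3: odd sum, res = 30-3 = 27
m=4,n=4: even sum, res = 27+16 = 43
m=4,n=5: odd sum, res = 43-5 = 38

38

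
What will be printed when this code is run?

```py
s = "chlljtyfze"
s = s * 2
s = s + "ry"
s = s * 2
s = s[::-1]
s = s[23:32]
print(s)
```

repeat ×2 → 'chlljtyfzechlljtyfze'
+ 'ry' → 'chlljtyfzechlljtyfzery'
repeat ×2 → 'chlljtyfzechlljtyfzerychlljtyfzechlljtyfzery'
reverse → 'yrezfytjllhcezfytjllhcyrezfytjllhcezfytjllhc'
slice [23:32] → 'rezfytjll'

rezfytjll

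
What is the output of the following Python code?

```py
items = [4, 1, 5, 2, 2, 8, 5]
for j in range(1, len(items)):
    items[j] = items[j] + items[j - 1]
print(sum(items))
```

94

j=1: items[1] = 1+4 = 5 → [4, 5, 5, 2, 2, 8, 5]
j=2: items[2] = 5+5 = 10 → [4, 5, 10, 2, 2, 8, 5]
j=3: items[3] = 2+10 = 12 → [4, 5, 10, 12, 2, 8, 5]
j=4: items[4] = 2+12 = 14 → [4, 5, 10, 12, 14, 8, 5]
j=5: items[5] = 8+14 = 22 → [4, 5, 10, 12, 14, 22, 5]
j=6: items[6] = 5+22 = 27 → [4, 5, 10, 12, 14, 22, 27]
sum = 94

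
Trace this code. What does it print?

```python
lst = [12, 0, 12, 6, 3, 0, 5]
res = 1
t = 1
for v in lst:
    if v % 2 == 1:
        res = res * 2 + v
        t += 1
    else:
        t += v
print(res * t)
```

495

v=12: not odd; t=13
v=0: not odd; t=13
v=12: not odd; t=25
v=6: not odd; t=31
v=3: odd, res = 1*2+3 = 5; t=32
v=0: not odd; t=32
v=5: odd, res = 5*2+5 = 15; t=33
res*t = 15*33 = 495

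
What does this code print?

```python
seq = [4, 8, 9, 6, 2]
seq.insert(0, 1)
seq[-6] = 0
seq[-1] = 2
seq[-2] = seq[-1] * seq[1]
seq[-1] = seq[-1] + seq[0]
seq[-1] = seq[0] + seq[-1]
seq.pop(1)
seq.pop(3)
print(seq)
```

insert 1 at 0 → [1, 4, 8, 9, 6, 2]
seq[-6] = 0 → [0, 4, 8, 9, 6, 2]
seq[-1] = 2 → [0, 4, 8, 9, 6, 2]
seq[-2] = seq[-1]*seq[1] = 2*4 = 8 → [0, 4, 8, 9, 8, 2]
seq[-1] = seq[-1]+seq[0] = 2+0 = 2 → [0, 4, 8, 9, 8, 2]
seq[-1] = seq[0]+seq[-1] = 0+2 = 2 → [0, 4, 8, 9, 8, 2]
pop(1) removes 4 → [0, 8, 9, 8, 2]
pop(3) removes 8 → [0, 8, 9, 2]

[0, 8, 9, 2]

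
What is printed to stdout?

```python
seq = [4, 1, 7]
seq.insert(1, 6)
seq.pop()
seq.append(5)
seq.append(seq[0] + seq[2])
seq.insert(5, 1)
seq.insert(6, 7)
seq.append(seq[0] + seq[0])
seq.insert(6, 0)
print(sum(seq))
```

37

insert 6 at 1 → [4, 6, 1, 7]
pop() removes 7 → [4, 6, 1]
append 5 → [4, 6, 1, 5]
append seq[0]+seq[2] = 4+1 = 5 → [4, 6, 1, 5, 5]
insert 1 at 5 → [4, 6, 1, 5, 5, 1]
insert 7 at 6 → [4, 6, 1, 5, 5, 1, 7]
append seq[0]+seq[0] = 4+4 = 8 → [4, 6, 1, 5, 5, 1, 7, 8]
insert 0 at 6 → [4, 6, 1, 5, 5, 1, 0, 7, 8]
sum = 37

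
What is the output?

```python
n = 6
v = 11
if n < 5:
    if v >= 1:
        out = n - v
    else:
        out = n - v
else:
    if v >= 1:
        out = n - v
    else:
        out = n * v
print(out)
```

-5

n=6, v=11
n < 5 is False; v >= 1 is True
→ out = n - v = -5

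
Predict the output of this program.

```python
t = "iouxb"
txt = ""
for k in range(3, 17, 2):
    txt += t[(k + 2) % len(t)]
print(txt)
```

k=3: add t[0]='i' → 'i'
k=5: add t[2]='u' → 'iu'
k=7: add t[4]='b' → 'iub'
k=9: add t[1]='o' → 'iubo'
k=11: add t[3]='x' → 'iubox'
k=13: add t[0]='i' → 'iuboxi'
k=15: add t[2]='u' → 'iuboxiu'

iuboxiu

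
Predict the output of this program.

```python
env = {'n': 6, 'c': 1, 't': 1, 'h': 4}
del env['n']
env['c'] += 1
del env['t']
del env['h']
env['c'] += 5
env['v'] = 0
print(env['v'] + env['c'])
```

7

del 'n' → {'c': 1, 't': 1, 'h': 4}
env['c'] = 1+1 = 2 → {'c': 2, 't': 1, 'h': 4}
del 't' → {'c': 2, 'h': 4}
del 'h' → {'c': 2}
env['c'] = 2+5 = 7 → {'c': 7}
env['v'] = 0 → {'c': 7, 'v': 0}
env['v']+env['c'] = 0+7 = 7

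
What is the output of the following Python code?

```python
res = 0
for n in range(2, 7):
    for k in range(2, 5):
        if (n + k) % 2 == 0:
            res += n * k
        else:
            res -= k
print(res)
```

75

n=2,k=2: even sum, res = 0+4 = 4
n=2,k=3: odd sum, res = 4-3 = 1
n=2,k=4: even sum, res = 1+8 = 9
n=3,k=2: odd sum, res = 9-2 = 7
n=3,k=3: even sum, res = 7+9 = 16
n=3,k=4: odd sum, res = 16-4 = 12
n=4,k=2: even sum, res = 12+8 = 20
n=4,k=3: odd sum, res = 20-3 = 17
n=4,k=4: even sum, res = 17+16 = 33
n=5,k=2: odd sum, res = 33-2 = 31
n=5,k=3: even sum, res = 31+15 = 46
n=5,k=4: odd sum, res = 46-4 = 42
n=6,k=2: even sum, res = 42+12 = 54
n=6,k=3: odd sum, res = 54-3 = 51
n=6,k=4: even sum, res = 51+24 = 75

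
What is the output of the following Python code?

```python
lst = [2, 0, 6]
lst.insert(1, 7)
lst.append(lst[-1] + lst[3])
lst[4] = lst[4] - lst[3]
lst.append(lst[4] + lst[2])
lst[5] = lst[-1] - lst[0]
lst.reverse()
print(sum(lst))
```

25

insert 7 at 1 → [2, 7, 0, 6]
append lst[-1]+lst[3] = 6+6 = 12 → [2, 7, 0, 6, 12]
lst[4] = lst[4]-lst[3] = 12-6 = 6 → [2, 7, 0, 6, 6]
append lst[4]+lst[2] = 6+0 = 6 → [2, 7, 0, 6, 6, 6]
lst[5] = lst[-1]-lst[0] = 6-2 = 4 → [2, 7, 0, 6, 6, 4]
reverse → [4, 6, 6, 0, 7, 2]
sum = 25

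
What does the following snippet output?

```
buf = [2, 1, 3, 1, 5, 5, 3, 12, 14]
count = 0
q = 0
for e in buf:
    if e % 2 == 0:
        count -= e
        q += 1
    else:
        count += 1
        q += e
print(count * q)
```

-462

e=2: even, count = 0-2 = -2; q=1
e=1: not even, count = (-2)+1 = -1; q=2
e=3: not even, count = (-1)+1 = 0; q=5
e=1: not even, count = 0+1 = 1; q=6
e=5: not even, count = 1+1 = 2; q=11
e=5: not even, count = 2+1 = 3; q=16
e=3: not even, count = 3+1 = 4; q=19
e=12: even, count = 4-12 = -8; q=20
e=14: even, count = (-8)-14 = -22; q=21
count*q = (-22)*21 = -462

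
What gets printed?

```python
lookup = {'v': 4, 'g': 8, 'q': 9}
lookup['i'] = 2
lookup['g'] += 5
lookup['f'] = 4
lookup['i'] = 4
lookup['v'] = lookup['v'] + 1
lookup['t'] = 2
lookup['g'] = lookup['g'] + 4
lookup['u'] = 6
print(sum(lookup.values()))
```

lookup['i'] = 2 → {'v': 4, 'g': 8, 'q': 9, 'i': 2}
lookup['g'] = 8+5 = 13 → {'v': 4, 'g': 13, 'q': 9, 'i': 2}
lookup['f'] = 4 → {'v': 4, 'g': 13, 'q': 9, 'i': 2, 'f': 4}
lookup['i'] = 4 → {'v': 4, 'g': 13, 'q': 9, 'i': 4, 'f': 4}
lookup['v'] = lookup['v']+1 = 5 → {'v': 5, 'g': 13, 'q': 9, 'i': 4, 'f': 4}
lookup['t'] = 2 → {'v': 5, 'g': 13, 'q': 9, 'i': 4, 'f': 4, 't': 2}
lookup['g'] = lookup['g']+4 = 17 → {'v': 5, 'g': 17, 'q': 9, 'i': 4, 'f': 4, 't': 2}
lookup['u'] = 6 → {'v': 5, 'g': 17, 'q': 9, 'i': 4, 'f': 4, 't': 2, 'u': 6}
sum of values = 47

47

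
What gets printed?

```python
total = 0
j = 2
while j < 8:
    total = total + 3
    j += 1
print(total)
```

18

j=2: total = 0+3 = 3
j=3: total = 3+3 = 6
j=4: total = 6+3 = 9
j=5: total = 9+3 = 12
j=6: total = 12+3 = 15
j=7: total = 15+3 = 18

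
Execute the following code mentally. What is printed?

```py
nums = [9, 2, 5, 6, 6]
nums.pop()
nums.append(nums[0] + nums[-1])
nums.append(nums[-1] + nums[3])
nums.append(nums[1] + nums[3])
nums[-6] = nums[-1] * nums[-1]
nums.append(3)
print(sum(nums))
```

pop() removes 6 → [9, 2, 5, 6]
append nums[0]+nums[-1] = 9+6 = 15 → [9, 2, 5, 6, 15]
append nums[-1]+nums[3] = 15+6 = 21 → [9, 2, 5, 6, 15, 21]
append nums[1]+nums[3] = 2+6 = 8 → [9, 2, 5, 6, 15, 21, 8]
nums[-6] = nums[-1]*nums[-1] = 8*8 = 64 → [9, 64, 5, 6, 15, 21, 8]
append 3 → [9, 64, 5, 6, 15, 21, 8, 3]
sum = 131

131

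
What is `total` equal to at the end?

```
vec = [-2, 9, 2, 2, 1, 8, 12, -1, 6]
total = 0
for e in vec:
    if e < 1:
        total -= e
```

e=-2: <1, total = 0-(-2) = 2
e=9: not <1
e=2: not <1
e=2: not <1
e=1: not <1
e=8: not <1
e=12: not <1
e=-1: <1, total = 2-(-1) = 3
e=6: not <1

3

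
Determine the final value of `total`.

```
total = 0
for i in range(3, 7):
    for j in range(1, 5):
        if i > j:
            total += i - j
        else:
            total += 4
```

i=3,j=1: 3>1, total = 0+2 = 2
i=3,j=2: 3>2, total = 2+1 = 3
i=3,j=3: not 3>3, total = 3+4 = 7
i=3,j=4: not 3>4, total = 7+4 = 11
i=4,j=1: 4>1, total = 11+3 = 14
i=4,j=2: 4>2, total = 14+2 = 16
i=4,j=3: 4>3, total = 16+1 = 17
i=4,j=4: not 4>4, total = 17+4 = 21
i=5,j=1: 5>1, total = 21+4 = 25
i=5,j=2: 5>2, total = 25+3 = 28
i=5,j=3: 5>3, total = 28+2 = 30
i=5,j=4: 5>4, total = 30+1 = 31
i=6,j=1: 6>1, total = 31+5 = 36
i=6,j=2: 6>2, total = 36+4 = 40
i=6,j=3: 6>3, total = 40+3 = 43
i=6,j=4: 6>4, total = 43+2 = 45

45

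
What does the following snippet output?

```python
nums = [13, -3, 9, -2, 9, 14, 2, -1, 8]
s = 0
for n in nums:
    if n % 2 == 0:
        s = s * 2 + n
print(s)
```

52

n=13: not even
n=-3: not even
n=9: not even
n=-2: even, s = 0*2+(-2) = -2
n=9: not even
n=14: even, s = (-2)*2+14 = 10
n=2: even, s = 10*2+2 = 22
n=-1: not even
n=8: even, s = 22*2+8 = 52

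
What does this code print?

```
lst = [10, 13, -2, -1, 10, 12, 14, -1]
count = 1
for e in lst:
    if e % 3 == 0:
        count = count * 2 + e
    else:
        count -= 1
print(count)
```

e=10: not %3==0, count = 1-1 = 0
e=13: not %3==0, count = 0-1 = -1
e=-2: not %3==0, count = (-1)-1 = -2
e=-1: not %3==0, count = (-2)-1 = -3
e=10: not %3==0, count = (-3)-1 = -4
e=12: %3==0, count = (-4)*2+12 = 4
e=14: not %3==0, count = 4-1 = 3
e=-1: not %3==0, count = 3-1 = 2

2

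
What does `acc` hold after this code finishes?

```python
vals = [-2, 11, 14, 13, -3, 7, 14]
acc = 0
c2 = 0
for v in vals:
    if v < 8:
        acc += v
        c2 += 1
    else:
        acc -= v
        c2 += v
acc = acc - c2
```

-105

v=-2: <8, acc = 0+(-2) = -2; c2=1
v=11: not <8, acc = (-2)-11 = -13; c2=12
v=14: not <8, acc = (-13)-14 = -27; c2=26
v=13: not <8, acc = (-27)-13 = -40; c2=39
v=-3: <8, acc = (-40)+(-3) = -43; c2=40
v=7: <8, acc = (-43)+7 = -36; c2=41
v=14: not <8, acc = (-36)-14 = -50; c2=55
acc-c2 = (-50)-55 = -105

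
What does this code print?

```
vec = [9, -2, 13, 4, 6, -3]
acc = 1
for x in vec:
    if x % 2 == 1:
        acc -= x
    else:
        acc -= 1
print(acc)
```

x=9: odd, acc = 1-9 = -8
x=-2: not odd, acc = (-8)-1 = -9
x=13: odd, acc = (-9)-13 = -22
x=4: not odd, acc = (-22)-1 = -23
x=6: not odd, acc = (-23)-1 = -24
x=-3: odd, acc = (-24)-(-3) = -21

-21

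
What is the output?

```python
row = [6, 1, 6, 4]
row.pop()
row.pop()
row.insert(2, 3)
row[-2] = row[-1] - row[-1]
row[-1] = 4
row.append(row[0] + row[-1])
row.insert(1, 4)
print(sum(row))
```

24

pop() removes 4 → [6, 1, 6]
pop() removes 6 → [6, 1]
insert 3 at 2 → [6, 1, 3]
row[-2] = row[-1]-row[-1] = 3-3 = 0 → [6, 0, 3]
row[-1] = 4 → [6, 0, 4]
append row[0]+row[-1] = 6+4 = 10 → [6, 0, 4, 10]
insert 4 at 1 → [6, 4, 0, 4, 10]
sum = 24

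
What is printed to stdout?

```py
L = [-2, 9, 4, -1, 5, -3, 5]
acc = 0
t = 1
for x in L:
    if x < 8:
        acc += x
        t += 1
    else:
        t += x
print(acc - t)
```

-8

x=-2: <8, acc = 0+(-2) = -2; t=2
x=9: not <8; t=11
x=4: <8, acc = (-2)+4 = 2; t=12
x=-1: <8, acc = 2+(-1) = 1; t=13
x=5: <8, acc = 1+5 = 6; t=14
x=-3: <8, acc = 6+(-3) = 3; t=15
x=5: <8, acc = 3+5 = 8; t=16
acc-t = 8-16 = -8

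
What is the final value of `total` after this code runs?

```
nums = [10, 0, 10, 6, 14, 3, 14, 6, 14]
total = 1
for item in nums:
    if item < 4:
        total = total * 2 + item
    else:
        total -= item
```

-127

item=10: not <4, total = 1-10 = -9
item=0: <4, total = (-9)*2+0 = -18
item=10: not <4, total = (-18)-10 = -28
item=6: not <4, total = (-28)-6 = -34
item=14: not <4, total = (-34)-14 = -48
item=3: <4, total = (-48)*2+3 = -93
item=14: not <4, total = (-93)-14 = -107
item=6: not <4, total = (-107)-6 = -113
item=14: not <4, total = (-113)-14 = -127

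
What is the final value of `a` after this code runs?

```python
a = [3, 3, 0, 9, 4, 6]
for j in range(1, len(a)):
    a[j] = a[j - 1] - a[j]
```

j=1: a[1] = 3-3 = 0 → [3, 0, 0, 9, 4, 6]
j=2: a[2] = 0-0 = 0 → [3, 0, 0, 9, 4, 6]
j=3: a[3] = 0-9 = -9 → [3, 0, 0, -9, 4, 6]
j=4: a[4] = (-9)-4 = -13 → [3, 0, 0, -9, -13, 6]
j=5: a[5] = (-13)-6 = -19 → [3, 0, 0, -9, -13, -19]

[3, 0, 0, -9, -13, -19]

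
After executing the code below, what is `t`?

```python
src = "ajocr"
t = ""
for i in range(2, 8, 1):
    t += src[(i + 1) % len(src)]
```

'crajoc'

i=2: add src[3]='c' → 'c'
i=3: add src[4]='r' → 'cr'
i=4: add src[0]='a' → 'cra'
i=5: add src[1]='j' → 'craj'
i=6: add src[2]='o' → 'crajo'
i=7: add src[3]='c' → 'crajoc'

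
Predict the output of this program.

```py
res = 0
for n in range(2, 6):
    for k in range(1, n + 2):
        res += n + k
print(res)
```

n=2,k=1: res = 0+3 = 3
n=2,k=2: res = 3+4 = 7
n=2,k=3: res = 7+5 = 12
n=3,k=1: res = 12+4 = 16
n=3,k=2: res = 16+5 = 21
n=3,k=3: res = 21+6 = 27
n=3,k=4: res = 27+7 = 34
n=4,k=1: res = 34+5 = 39
n=4,k=2: res = 39+6 = 45
n=4,k=3: res = 45+7 = 52
n=4,k=4: res = 52+8 = 60
n=4,k=5: res = 60+9 = 69
n=5,k=1: res = 69+6 = 75
n=5,k=2: res = 75+7 = 82
n=5,k=3: res = 82+8 = 90
n=5,k=4: res = 90+9 = 99
n=5,k=5: res = 99+10 = 109
n=5,k=6: res = 109+11 = 120

120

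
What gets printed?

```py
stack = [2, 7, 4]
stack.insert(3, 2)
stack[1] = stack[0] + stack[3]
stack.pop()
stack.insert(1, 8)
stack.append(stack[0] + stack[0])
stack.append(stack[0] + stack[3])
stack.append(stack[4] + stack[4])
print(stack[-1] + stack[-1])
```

insert 2 at 3 → [2, 7, 4, 2]
stack[1] = stack[0]+stack[3] = 2+2 = 4 → [2, 4, 4, 2]
pop() removes 2 → [2, 4, 4]
insert 8 at 1 → [2, 8, 4, 4]
append stack[0]+stack[0] = 2+2 = 4 → [2, 8, 4, 4, 4]
append stack[0]+stack[3] = 2+4 = 6 → [2, 8, 4, 4, 4, 6]
append stack[4]+stack[4] = 4+4 = 8 → [2, 8, 4, 4, 4, 6, 8]
stack[-1]+stack[-1] = 8+8 = 16

16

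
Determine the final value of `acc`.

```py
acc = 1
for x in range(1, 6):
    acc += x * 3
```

x=1: acc = 1+1*3 = 4
x=2: acc = 4+2*3 = 10
x=3: acc = 10+3*3 = 19
x=4: acc = 19+4*3 = 31
x=5: acc = 31+5*3 = 46

46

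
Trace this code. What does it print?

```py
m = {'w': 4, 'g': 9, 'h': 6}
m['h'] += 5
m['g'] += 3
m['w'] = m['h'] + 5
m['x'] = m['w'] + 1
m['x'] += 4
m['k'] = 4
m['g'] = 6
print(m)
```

{'w': 16, 'g': 6, 'h': 11, 'x': 21, 'k': 4}

m['h'] = 6+5 = 11 → {'w': 4, 'g': 9, 'h': 11}
m['g'] = 9+3 = 12 → {'w': 4, 'g': 12, 'h': 11}
m['w'] = m['h']+5 = 16 → {'w': 16, 'g': 12, 'h': 11}
m['x'] = m['w']+1 = 17 → {'w': 16, 'g': 12, 'h': 11, 'x': 17}
m['x'] = 17+4 = 21 → {'w': 16, 'g': 12, 'h': 11, 'x': 21}
m['k'] = 4 → {'w': 16, 'g': 12, 'h': 11, 'x': 21, 'k': 4}
m['g'] = 6 → {'w': 16, 'g': 6, 'h': 11, 'x': 21, 'k': 4}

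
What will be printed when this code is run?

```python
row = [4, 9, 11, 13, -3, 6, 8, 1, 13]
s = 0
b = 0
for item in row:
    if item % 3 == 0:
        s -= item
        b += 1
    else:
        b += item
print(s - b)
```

item=4: not %3==0; b=4
item=9: %3==0, s = 0-9 = -9; b=5
item=11: not %3==0; b=16
item=13: not %3==0; b=29
item=-3: %3==0, s = (-9)-(-3) = -6; b=30
item=6: %3==0, s = (-6)-6 = -12; b=31
item=8: not %3==0; b=39
item=1: not %3==0; b=40
item=13: not %3==0; b=53
s-b = (-12)-53 = -65

-65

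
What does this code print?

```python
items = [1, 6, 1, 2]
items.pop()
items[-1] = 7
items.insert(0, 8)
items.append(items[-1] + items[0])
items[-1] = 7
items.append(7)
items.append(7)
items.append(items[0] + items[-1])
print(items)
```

[8, 1, 6, 7, 7, 7, 7, 15]

pop() removes 2 → [1, 6, 1]
items[-1] = 7 → [1, 6, 7]
insert 8 at 0 → [8, 1, 6, 7]
append items[-1]+items[0] = 7+8 = 15 → [8, 1, 6, 7, 15]
items[-1] = 7 → [8, 1, 6, 7, 7]
append 7 → [8, 1, 6, 7, 7, 7]
append 7 → [8, 1, 6, 7, 7, 7, 7]
append items[0]+items[-1] = 8+7 = 15 → [8, 1, 6, 7, 7, 7, 7, 15]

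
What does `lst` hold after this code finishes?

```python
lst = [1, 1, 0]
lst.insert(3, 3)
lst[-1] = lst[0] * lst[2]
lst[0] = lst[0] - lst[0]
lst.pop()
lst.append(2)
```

insert 3 at 3 → [1, 1, 0, 3]
lst[-1] = lst[0]*lst[2] = 1*0 = 0 → [1, 1, 0, 0]
lst[0] = lst[0]-lst[0] = 1-1 = 0 → [0, 1, 0, 0]
pop() removes 0 → [0, 1, 0]
append 2 → [0, 1, 0, 2]

[0, 1, 0, 2]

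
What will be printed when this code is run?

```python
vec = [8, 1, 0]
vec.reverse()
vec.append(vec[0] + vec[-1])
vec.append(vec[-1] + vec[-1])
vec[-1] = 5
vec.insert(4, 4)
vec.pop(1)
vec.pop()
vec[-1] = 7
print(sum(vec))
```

23

reverse → [0, 1, 8]
append vec[0]+vec[-1] = 0+8 = 8 → [0, 1, 8, 8]
append vec[-1]+vec[-1] = 8+8 = 16 → [0, 1, 8, 8, 16]
vec[-1] = 5 → [0, 1, 8, 8, 5]
insert 4 at 4 → [0, 1, 8, 8, 4, 5]
pop(1) removes 1 → [0, 8, 8, 4, 5]
pop() removes 5 → [0, 8, 8, 4]
vec[-1] = 7 → [0, 8, 8, 7]
sum = 23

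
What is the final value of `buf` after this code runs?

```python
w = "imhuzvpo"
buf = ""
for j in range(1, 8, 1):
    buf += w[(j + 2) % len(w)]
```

j=1: add w[3]='u' → 'u'
j=2: add w[4]='z' → 'uz'
j=3: add w[5]='v' → 'uzv'
j=4: add w[6]='p' → 'uzvp'
j=5: add w[7]='o' → 'uzvpo'
j=6: add w[0]='i' → 'uzvpoi'
j=7: add w[1]='m' → 'uzvpoim'

'uzvpoim'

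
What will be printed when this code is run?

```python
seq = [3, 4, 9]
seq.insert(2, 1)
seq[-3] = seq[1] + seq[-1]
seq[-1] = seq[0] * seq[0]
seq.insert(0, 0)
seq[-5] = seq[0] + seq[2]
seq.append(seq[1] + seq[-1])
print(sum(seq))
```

51

insert 1 at 2 → [3, 4, 1, 9]
seq[-3] = seq[1]+seq[-1] = 4+9 = 13 → [3, 13, 1, 9]
seq[-1] = seq[0]*seq[0] = 3*3 = 9 → [3, 13, 1, 9]
insert 0 at 0 → [0, 3, 13, 1, 9]
seq[-5] = seq[0]+seq[2] = 0+13 = 13 → [13, 3, 13, 1, 9]
append seq[1]+seq[-1] = 3+9 = 12 → [13, 3, 13, 1, 9, 12]
sum = 51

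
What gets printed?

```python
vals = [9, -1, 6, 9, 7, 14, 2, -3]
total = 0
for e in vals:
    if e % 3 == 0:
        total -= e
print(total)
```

e=9: %3==0, total = 0-9 = -9
e=-1: not %3==0
e=6: %3==0, total = (-9)-6 = -15
e=9: %3==0, total = (-15)-9 = -24
e=7: not %3==0
e=14: not %3==0
e=2: not %3==0
e=-3: %3==0, total = (-24)-(-3) = -21

-21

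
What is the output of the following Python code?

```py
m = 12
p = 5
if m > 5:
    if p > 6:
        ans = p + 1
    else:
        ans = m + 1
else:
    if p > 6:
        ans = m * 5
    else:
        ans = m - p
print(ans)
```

m=12, p=5
m > 5 is True; p > 6 is False
→ ans = m + 1 = 13

13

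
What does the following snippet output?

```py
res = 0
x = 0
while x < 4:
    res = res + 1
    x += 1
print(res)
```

x=0: res = 0+1 = 1
x=1: res = 1+1 = 2
x=2: res = 2+1 = 3
x=3: res = 3+1 = 4

4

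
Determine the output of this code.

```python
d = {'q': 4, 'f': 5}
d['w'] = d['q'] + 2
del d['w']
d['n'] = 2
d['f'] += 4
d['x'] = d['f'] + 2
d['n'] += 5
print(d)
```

{'q': 4, 'f': 9, 'n': 7, 'x': 11}

d['w'] = d['q']+2 = 6 → {'q': 4, 'f': 5, 'w': 6}
del 'w' → {'q': 4, 'f': 5}
d['n'] = 2 → {'q': 4, 'f': 5, 'n': 2}
d['f'] = 5+4 = 9 → {'q': 4, 'f': 9, 'n': 2}
d['x'] = d['f']+2 = 11 → {'q': 4, 'f': 9, 'n': 2, 'x': 11}
d['n'] = 2+5 = 7 → {'q': 4, 'f': 9, 'n': 7, 'x': 11}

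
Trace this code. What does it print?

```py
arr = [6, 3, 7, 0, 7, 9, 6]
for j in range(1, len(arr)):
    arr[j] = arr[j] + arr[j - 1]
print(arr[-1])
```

j=1: arr[1] = 3+6 = 9 → [6, 9, 7, 0, 7, 9, 6]
j=2: arr[2] = 7+9 = 16 → [6, 9, 16, 0, 7, 9, 6]
j=3: arr[3] = 0+16 = 16 → [6, 9, 16, 16, 7, 9, 6]
j=4: arr[4] = 7+16 = 23 → [6, 9, 16, 16, 23, 9, 6]
j=5: arr[5] = 9+23 = 32 → [6, 9, 16, 16, 23, 32, 6]
j=6: arr[6] = 6+32 = 38 → [6, 9, 16, 16, 23, 32, 38]

38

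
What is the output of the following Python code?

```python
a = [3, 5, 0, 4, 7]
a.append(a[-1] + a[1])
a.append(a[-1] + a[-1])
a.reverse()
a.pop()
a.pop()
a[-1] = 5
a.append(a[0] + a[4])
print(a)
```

append a[-1]+a[1] = 7+5 = 12 → [3, 5, 0, 4, 7, 12]
append a[-1]+a[-1] = 12+12 = 24 → [3, 5, 0, 4, 7, 12, 24]
reverse → [24, 12, 7, 4, 0, 5, 3]
pop() removes 3 → [24, 12, 7, 4, 0, 5]
pop() removes 5 → [24, 12, 7, 4, 0]
a[-1] = 5 → [24, 12, 7, 4, 5]
append a[0]+a[4] = 24+5 = 29 → [24, 12, 7, 4, 5, 29]

[24, 12, 7, 4, 5, 29]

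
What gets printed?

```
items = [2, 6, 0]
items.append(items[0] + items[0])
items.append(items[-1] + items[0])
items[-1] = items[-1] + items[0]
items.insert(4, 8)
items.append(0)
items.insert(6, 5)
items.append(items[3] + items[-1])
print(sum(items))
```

37

append items[0]+items[0] = 2+2 = 4 → [2, 6, 0, 4]
append items[-1]+items[0] = 4+2 = 6 → [2, 6, 0, 4, 6]
items[-1] = items[-1]+items[0] = 6+2 = 8 → [2, 6, 0, 4, 8]
insert 8 at 4 → [2, 6, 0, 4, 8, 8]
append 0 → [2, 6, 0, 4, 8, 8, 0]
insert 5 at 6 → [2, 6, 0, 4, 8, 8, 5, 0]
append items[3]+items[-1] = 4+0 = 4 → [2, 6, 0, 4, 8, 8, 5, 0, 4]
sum = 37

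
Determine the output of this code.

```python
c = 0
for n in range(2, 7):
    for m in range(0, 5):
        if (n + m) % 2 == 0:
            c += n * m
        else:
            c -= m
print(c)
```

n=2,m=0: even sum, c = 0+0 = 0
n=2,m=1: odd sum, c = 0-1 = -1
n=2,m=2: even sum, c = (-1)+4 = 3
n=2,m=3: odd sum, c = 3-3 = 0
n=2,m=4: even sum, c = 0+8 = 8
n=3,m=0: odd sum, c = 8-0 = 8
n=3,m=1: even sum, c = 8+3 = 11
n=3,m=2: odd sum, c = 11-2 = 9
n=3,m=3: even sum, c = 9+9 = 18
n=3,m=4: odd sum, c = 18-4 = 14
n=4,m=0: even sum, c = 14+0 = 14
n=4,m=1: odd sum, c = 14-1 = 13
n=4,m=2: even sum, c = 13+8 = 21
n=4,m=3: odd sum, c = 21-3 = 18
n=4,m=4: even sum, c = 18+16 = 34
n=5,m=0: odd sum, c = 34-0 = 34
n=5,m=1: even sum, c = 34+5 = 39
n=5,m=2: odd sum, c = 39-2 = 37
n=5,m=3: even sum, c = 37+15 = 52
n=5,m=4: odd sum, c = 52-4 = 48
n=6,m=0: even sum, c = 48+0 = 48
n=6,m=1: odd sum, c = 48-1 = 47
n=6,m=2: even sum, c = 47+12 = 59
n=6,m=3: odd sum, c = 59-3 = 56
n=6,m=4: even sum, c = 56+24 = 80

80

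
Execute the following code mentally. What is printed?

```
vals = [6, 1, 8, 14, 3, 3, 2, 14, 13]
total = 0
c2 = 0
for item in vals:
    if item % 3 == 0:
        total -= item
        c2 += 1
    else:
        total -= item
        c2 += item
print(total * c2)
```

-3520

item=6: %3==0, total = 0-6 = -6; c2=1
item=1: not %3==0, total = (-6)-1 = -7; c2=2
item=8: not %3==0, total = (-7)-8 = -15; c2=10
item=14: not %3==0, total = (-15)-14 = -29; c2=24
item=3: %3==0, total = (-29)-3 = -32; c2=25
item=3: %3==0, total = (-32)-3 = -35; c2=26
item=2: not %3==0, total = (-35)-2 = -37; c2=28
item=14: not %3==0, total = (-37)-14 = -51; c2=42
item=13: not %3==0, total = (-51)-13 = -64; c2=55
total*c2 = (-64)*55 = -3520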